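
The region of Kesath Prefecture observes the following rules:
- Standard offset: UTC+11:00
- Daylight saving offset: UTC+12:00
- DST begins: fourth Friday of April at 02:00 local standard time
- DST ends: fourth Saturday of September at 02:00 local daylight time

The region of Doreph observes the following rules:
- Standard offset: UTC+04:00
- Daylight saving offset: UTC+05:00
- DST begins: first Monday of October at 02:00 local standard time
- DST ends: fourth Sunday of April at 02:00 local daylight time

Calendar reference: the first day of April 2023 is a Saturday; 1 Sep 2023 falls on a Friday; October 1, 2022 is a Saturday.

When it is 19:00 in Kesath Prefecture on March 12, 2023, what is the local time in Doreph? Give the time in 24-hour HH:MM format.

13:00

1 April 2023 is a Saturday, so the first Friday is April 7 and the fourth is April 28.
1 September 2023 is a Friday, so the first Saturday is September 2 and the fourth is September 23.
March 12, 2023 is outside the daylight-saving period (28 April – 23 September), so Kesath Prefecture is on standard time, UTC+11:00.
19:00 Kesath Prefecture − 11h = 08:00 UTC.
1 October 2022 is a Saturday, so the first Monday is October 3.
1 April 2023 is a Saturday, so the first Sunday is April 2 and the fourth is April 23.
At the standard offset (UTC+04:00), 08:00 UTC + 4h = 12:00 Doreph standard time.
Daylight saving runs 3 October 2022 – 23 April 2023; the standard-time date in Doreph, March 12, 2023, is inside that window, so Doreph is at UTC+05:00.
08:00 UTC + 5h = 13:00 Doreph.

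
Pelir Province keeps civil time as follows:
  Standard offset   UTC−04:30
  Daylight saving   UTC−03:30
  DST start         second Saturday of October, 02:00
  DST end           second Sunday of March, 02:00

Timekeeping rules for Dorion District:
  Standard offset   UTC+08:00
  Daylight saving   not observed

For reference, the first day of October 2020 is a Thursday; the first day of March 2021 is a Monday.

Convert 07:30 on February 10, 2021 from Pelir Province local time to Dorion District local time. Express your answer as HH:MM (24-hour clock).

1 October 2020 is a Thursday, so the first Saturday is October 3 and the second is October 10.
1 March 2021 is a Monday, so the first Sunday is March 7 and the second is March 14.
Daylight saving runs 10 October 2020 – 14 March 2021; February 10, 2021 is inside that window, so Pelir Province is at UTC−03:30.
07:30 Pelir Province + 3h30m = 11:00 UTC.
Dorion District stays on UTC+08:00 all year.
11:00 UTC + 8h = 19:00 Dorion District.

19:00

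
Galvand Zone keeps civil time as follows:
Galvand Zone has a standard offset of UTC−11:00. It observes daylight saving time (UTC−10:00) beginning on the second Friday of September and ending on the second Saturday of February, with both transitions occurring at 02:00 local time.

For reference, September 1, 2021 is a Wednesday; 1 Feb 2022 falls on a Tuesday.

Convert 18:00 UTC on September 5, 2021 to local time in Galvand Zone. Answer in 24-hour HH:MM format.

1 September 2021 is a Wednesday, so the first Friday is September 3 and the second is September 10.
1 February 2022 is a Tuesday, so the first Saturday is February 5 and the second is February 12.
At the standard offset (UTC−11:00), 18:00 UTC − 11h = 07:00 Galvand Zone standard time.
Daylight saving runs 10 September 2021 – 12 February 2022; the standard-time date in Galvand Zone, September 5, 2021, is outside that window, so Galvand Zone is on standard time at UTC−11:00.
18:00 UTC − 11h = 07:00 local.

07:00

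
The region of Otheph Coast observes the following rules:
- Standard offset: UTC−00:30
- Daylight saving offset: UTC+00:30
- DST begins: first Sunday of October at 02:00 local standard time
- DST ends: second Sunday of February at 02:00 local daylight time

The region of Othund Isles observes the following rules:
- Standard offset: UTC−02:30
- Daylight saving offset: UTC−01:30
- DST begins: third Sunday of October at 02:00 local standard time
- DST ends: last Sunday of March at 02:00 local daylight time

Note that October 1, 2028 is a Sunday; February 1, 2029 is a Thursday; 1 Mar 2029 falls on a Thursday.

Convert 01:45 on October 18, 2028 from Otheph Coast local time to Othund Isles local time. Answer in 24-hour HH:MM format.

1 October 2028 is a Sunday, so the first Sunday is October 1.
1 February 2029 is a Thursday, so the first Sunday is February 4 and the second is February 11.
October 18, 2028 lies within the daylight-saving period (1 October 2028 – 11 February 2029), so Otheph Coast is on daylight time, UTC+00:30.
01:45 Otheph Coast − 0h30m = 01:15 UTC.
1 October 2028 is a Sunday, so the first Sunday is October 1 and the third is October 15.
1 March 2029 is a Thursday, so Sundays fall on 4, 11, 18, 25; the last is March 25.
At the standard offset (UTC−02:30), 01:15 UTC − 2h30m = 22:45 Othund Isles standard time (rolling into the previous day, 17 October 2028).
Daylight saving runs 15 October 2028 – 25 March 2029; the standard-time date in Othund Isles, October 17, 2028, is inside that window, so Othund Isles is at UTC−01:30.
01:15 UTC − 1h30m = 23:45 Othund Isles (rolling into the previous day, 17 October 2028).

23:45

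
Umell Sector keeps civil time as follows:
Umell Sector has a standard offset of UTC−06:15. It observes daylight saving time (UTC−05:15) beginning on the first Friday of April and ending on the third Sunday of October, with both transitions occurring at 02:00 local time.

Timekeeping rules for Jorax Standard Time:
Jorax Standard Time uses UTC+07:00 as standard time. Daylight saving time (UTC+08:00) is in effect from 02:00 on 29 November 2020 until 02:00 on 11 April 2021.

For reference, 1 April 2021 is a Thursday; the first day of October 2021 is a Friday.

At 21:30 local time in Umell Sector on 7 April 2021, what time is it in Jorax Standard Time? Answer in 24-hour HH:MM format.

1 April 2021 is a Thursday, so the first Friday is April 2.
1 October 2021 is a Friday, so the first Sunday is October 3 and the third is October 17.
7 April 2021 falls between 2 April and 17 October, so daylight saving is in effect and Umell Sector is at UTC−05:15.
21:30 Umell Sector + 5h15m = 02:45 UTC (rolling into the next day, 8 April 2021).
At the standard offset (UTC+07:00), 02:45 UTC + 7h = 09:45 Jorax Standard Time standard time.
The standard-time date in Jorax Standard Time, 8 April 2021, falls between 29 November 2020 and 11 April 2021, so daylight saving is in effect and Jorax Standard Time is at UTC+08:00.
02:45 UTC + 8h = 10:45 Jorax Standard Time.

10:45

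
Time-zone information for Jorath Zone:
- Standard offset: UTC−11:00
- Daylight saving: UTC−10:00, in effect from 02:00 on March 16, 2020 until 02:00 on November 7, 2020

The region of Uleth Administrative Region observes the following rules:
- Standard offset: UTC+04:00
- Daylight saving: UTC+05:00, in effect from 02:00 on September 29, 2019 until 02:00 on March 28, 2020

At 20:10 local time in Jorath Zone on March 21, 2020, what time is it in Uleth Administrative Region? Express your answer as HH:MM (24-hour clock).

March 21, 2020 falls between 16 March and 7 November, so daylight saving is in effect and Jorath Zone is at UTC−10:00.
20:10 Jorath Zone + 10h = 06:10 UTC (rolling into the next day, 22 March 2020).
At the standard offset (UTC+04:00), 06:10 UTC + 4h = 10:10 Uleth Administrative Region standard time.
The standard-time date in Uleth Administrative Region, March 22, 2020, falls between 29 September 2019 and 28 March 2020, so daylight saving is in effect and Uleth Administrative Region is at UTC+05:00.
06:10 UTC + 5h = 11:10 Uleth Administrative Region.

11:10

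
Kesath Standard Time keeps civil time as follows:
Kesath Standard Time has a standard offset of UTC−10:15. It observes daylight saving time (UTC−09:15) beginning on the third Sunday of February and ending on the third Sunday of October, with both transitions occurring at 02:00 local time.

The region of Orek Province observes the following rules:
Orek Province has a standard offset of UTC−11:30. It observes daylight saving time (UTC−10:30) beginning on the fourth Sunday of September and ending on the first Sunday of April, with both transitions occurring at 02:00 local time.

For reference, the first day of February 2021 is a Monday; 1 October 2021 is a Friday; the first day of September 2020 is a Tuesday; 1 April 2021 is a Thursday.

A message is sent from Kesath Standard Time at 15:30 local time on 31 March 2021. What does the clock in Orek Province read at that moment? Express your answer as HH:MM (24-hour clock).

14:15

1 February 2021 is a Monday, so the first Sunday is February 7 and the third is February 21.
1 October 2021 is a Friday, so the first Sunday is October 3 and the third is October 17.
Daylight saving runs 21 February – 17 October; 31 March 2021 is inside that window, so Kesath Standard Time is at UTC−09:15.
15:30 Kesath Standard Time + 9h15m = 00:45 UTC (rolling into the next day, 1 April 2021).
1 September 2020 is a Tuesday, so the first Sunday is September 6 and the fourth is September 27.
1 April 2021 is a Thursday, so the first Sunday is April 4.
At the standard offset (UTC−11:30), 00:45 UTC − 11h30m = 13:15 Orek Province standard time (rolling into the previous day, 31 March 2021).
The standard-time date in Orek Province, 31 March 2021, falls between 27 September 2020 and 4 April 2021, so daylight saving is in effect and Orek Province is at UTC−10:30.
00:45 UTC − 10h30m = 14:15 Orek Province (rolling into the previous day, 31 March 2021).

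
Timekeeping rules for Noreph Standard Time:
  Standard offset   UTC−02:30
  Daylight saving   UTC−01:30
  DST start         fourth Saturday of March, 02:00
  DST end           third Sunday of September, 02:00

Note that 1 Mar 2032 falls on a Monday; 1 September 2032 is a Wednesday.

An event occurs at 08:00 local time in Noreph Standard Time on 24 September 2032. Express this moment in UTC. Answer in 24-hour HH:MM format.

10:30

1 March 2032 is a Monday, so the first Saturday is March 6 and the fourth is March 27.
1 September 2032 is a Wednesday, so the first Sunday is September 5 and the third is September 19.
24 September 2032 does not fall between 27 March and 19 September, so daylight saving is not in effect and Noreph Standard Time is at UTC−02:30.
08:00 local + 2h30m = 10:30 UTC.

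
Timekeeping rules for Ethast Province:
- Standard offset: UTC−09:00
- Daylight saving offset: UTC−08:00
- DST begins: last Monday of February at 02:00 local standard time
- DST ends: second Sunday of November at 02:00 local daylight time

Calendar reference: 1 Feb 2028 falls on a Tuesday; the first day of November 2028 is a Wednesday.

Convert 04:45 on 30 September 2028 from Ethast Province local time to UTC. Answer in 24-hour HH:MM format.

12:45

1 February 2028 is a Tuesday, so Mondays fall on 7, 14, 21, 28; the last is February 28.
1 November 2028 is a Wednesday, so the first Sunday is November 5 and the second is November 12.
Daylight saving runs 28 February – 12 November; 30 September 2028 is inside that window, so Ethast Province is at UTC−08:00.
04:45 local + 8h = 12:45 UTC.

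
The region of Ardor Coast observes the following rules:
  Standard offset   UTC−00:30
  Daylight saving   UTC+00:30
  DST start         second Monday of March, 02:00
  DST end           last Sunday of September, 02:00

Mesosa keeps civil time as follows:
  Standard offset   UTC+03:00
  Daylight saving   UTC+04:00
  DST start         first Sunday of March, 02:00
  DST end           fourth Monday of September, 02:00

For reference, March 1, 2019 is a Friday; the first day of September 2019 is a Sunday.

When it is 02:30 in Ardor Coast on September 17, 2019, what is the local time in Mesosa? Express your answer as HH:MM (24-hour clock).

1 March 2019 is a Friday, so the first Monday is March 4 and the second is March 11.
1 September 2019 is a Sunday, so Sundays fall on 1, 8, 15, 22, 29; the last is September 29.
September 17, 2019 falls between 11 March and 29 September, so daylight saving is in effect and Ardor Coast is at UTC+00:30.
02:30 Ardor Coast − 0h30m = 02:00 UTC.
1 March 2019 is a Friday, so the first Sunday is March 3.
1 September 2019 is a Sunday, so the first Monday is September 2 and the fourth is September 23.
At the standard offset (UTC+03:00), 02:00 UTC + 3h = 05:00 Mesosa standard time.
The standard-time date in Mesosa, September 17, 2019, falls between 3 March and 23 September, so daylight saving is in effect and Mesosa is at UTC+04:00.
02:00 UTC + 4h = 06:00 Mesosa.

06:00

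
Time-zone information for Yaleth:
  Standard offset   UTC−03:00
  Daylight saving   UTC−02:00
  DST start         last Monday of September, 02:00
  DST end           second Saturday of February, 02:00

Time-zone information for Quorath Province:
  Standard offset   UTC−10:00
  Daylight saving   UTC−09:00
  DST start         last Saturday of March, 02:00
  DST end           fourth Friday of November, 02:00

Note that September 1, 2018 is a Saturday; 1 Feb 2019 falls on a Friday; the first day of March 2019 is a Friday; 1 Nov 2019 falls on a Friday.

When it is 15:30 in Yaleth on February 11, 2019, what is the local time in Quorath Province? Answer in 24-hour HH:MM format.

1 September 2018 is a Saturday, so Mondays fall on 3, 10, 17, 24; the last is September 24.
1 February 2019 is a Friday, so the first Saturday is February 2 and the second is February 9.
February 11, 2019 does not fall between 24 September 2018 and 9 February 2019, so daylight saving is not in effect and Yaleth is at UTC−03:00.
15:30 Yaleth + 3h = 18:30 UTC.
1 March 2019 is a Friday, so Saturdays fall on 2, 9, 16, 23, 30; the last is March 30.
1 November 2019 is a Friday, so the first Friday is November 1 and the fourth is November 22.
At the standard offset (UTC−10:00), 18:30 UTC − 10h = 08:30 Quorath Province standard time.
The standard-time date in Quorath Province, February 11, 2019, does not fall between 30 March and 22 November, so daylight saving is not in effect and Quorath Province is at UTC−10:00.
18:30 UTC − 10h = 08:30 Quorath Province.

08:30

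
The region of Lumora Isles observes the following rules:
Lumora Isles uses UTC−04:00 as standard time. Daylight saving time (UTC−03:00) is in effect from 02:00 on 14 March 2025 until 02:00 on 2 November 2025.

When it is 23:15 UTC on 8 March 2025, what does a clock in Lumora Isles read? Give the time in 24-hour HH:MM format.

At the standard offset (UTC−04:00), 23:15 UTC − 4h = 19:15 Lumora Isles standard time.
The standard-time date in Lumora Isles, 8 March 2025, is outside the daylight-saving period (14 March – 2 November), so Lumora Isles is on standard time, UTC−04:00.
23:15 UTC − 4h = 19:15 local.

19:15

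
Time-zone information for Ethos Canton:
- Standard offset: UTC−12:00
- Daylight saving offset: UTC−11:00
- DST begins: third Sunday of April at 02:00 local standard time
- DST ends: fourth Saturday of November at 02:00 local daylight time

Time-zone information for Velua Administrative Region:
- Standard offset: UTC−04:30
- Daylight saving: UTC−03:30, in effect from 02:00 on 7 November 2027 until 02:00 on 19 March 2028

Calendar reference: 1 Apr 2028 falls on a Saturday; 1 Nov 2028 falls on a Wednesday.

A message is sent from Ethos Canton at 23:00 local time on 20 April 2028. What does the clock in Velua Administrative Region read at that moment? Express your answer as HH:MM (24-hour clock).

1 April 2028 is a Saturday, so the first Sunday is April 2 and the third is April 16.
1 November 2028 is a Wednesday, so the first Saturday is November 4 and the fourth is November 25.
20 April 2028 falls between 16 April and 25 November, so daylight saving is in effect and Ethos Canton is at UTC−11:00.
23:00 Ethos Canton + 11h = 10:00 UTC (rolling into the next day, 21 April 2028).
At the standard offset (UTC−04:30), 10:00 UTC − 4h30m = 05:30 Velua Administrative Region standard time.
The standard-time date in Velua Administrative Region, 21 April 2028, is outside the daylight-saving period (7 November 2027 – 19 March 2028), so Velua Administrative Region is on standard time, UTC−04:30.
10:00 UTC − 4h30m = 05:30 Velua Administrative Region.

05:30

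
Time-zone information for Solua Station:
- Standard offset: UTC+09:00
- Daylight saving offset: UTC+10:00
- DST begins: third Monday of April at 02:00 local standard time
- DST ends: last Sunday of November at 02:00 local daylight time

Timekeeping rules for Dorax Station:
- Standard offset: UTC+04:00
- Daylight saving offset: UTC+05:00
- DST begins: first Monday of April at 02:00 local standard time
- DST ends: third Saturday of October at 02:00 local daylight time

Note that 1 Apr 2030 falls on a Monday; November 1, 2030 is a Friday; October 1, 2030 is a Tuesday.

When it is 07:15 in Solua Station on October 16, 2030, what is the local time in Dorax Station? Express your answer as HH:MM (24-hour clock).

1 April 2030 is a Monday, so the first Monday is April 1 and the third is April 15.
1 November 2030 is a Friday, so Sundays fall on 3, 10, 17, 24; the last is November 24.
October 16, 2030 lies within the daylight-saving period (15 April – 24 November), so Solua Station is on daylight time, UTC+10:00.
07:15 Solua Station − 10h = 21:15 UTC (rolling into the previous day, 15 October 2030).
1 April 2030 is a Monday, so the first Monday is April 1.
1 October 2030 is a Tuesday, so the first Saturday is October 5 and the third is October 19.
At the standard offset (UTC+04:00), 21:15 UTC + 4h = 01:15 Dorax Station standard time (rolling into the next day, 16 October 2030).
Daylight saving runs 1 April – 19 October; the standard-time date in Dorax Station, October 16, 2030, is inside that window, so Dorax Station is at UTC+05:00.
21:15 UTC + 5h = 02:15 Dorax Station (rolling into the next day, 16 October 2030).

02:15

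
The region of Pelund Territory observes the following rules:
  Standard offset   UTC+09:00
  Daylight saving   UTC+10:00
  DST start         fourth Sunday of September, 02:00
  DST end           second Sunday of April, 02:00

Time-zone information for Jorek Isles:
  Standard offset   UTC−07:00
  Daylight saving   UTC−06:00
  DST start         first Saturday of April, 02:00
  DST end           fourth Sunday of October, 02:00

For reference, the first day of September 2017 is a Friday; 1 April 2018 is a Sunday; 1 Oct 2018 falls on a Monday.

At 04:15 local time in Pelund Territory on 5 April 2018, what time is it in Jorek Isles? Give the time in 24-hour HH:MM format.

1 September 2017 is a Friday, so the first Sunday is September 3 and the fourth is September 24.
1 April 2018 is a Sunday, so the first Sunday is April 1 and the second is April 8.
Daylight saving runs 24 September 2017 – 8 April 2018; 5 April 2018 is inside that window, so Pelund Territory is at UTC+10:00.
04:15 Pelund Territory − 10h = 18:15 UTC (rolling into the previous day, 4 April 2018).
1 April 2018 is a Sunday, so the first Saturday is April 7.
1 October 2018 is a Monday, so the first Sunday is October 7 and the fourth is October 28.
At the standard offset (UTC−07:00), 18:15 UTC − 7h = 11:15 Jorek Isles standard time.
Daylight saving runs 7 April – 28 October; the standard-time date in Jorek Isles, 4 April 2018, is outside that window, so Jorek Isles is on standard time at UTC−07:00.
18:15 UTC − 7h = 11:15 Jorek Isles.

11:15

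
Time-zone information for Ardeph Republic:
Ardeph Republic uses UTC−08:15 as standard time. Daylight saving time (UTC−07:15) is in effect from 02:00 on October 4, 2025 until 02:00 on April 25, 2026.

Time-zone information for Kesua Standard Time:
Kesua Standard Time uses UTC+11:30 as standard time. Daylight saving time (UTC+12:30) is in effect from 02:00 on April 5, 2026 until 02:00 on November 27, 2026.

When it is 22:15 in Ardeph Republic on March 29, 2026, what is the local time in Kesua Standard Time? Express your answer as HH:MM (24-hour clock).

17:00

March 29, 2026 falls between 4 October 2025 and 25 April 2026, so daylight saving is in effect and Ardeph Republic is at UTC−07:15.
22:15 Ardeph Republic + 7h15m = 05:30 UTC (rolling into the next day, 30 March 2026).
At the standard offset (UTC+11:30), 05:30 UTC + 11h30m = 17:00 Kesua Standard Time standard time.
The standard-time date in Kesua Standard Time, March 30, 2026, does not fall between 5 April and 27 November, so daylight saving is not in effect and Kesua Standard Time is at UTC+11:30.
05:30 UTC + 11h30m = 17:00 Kesua Standard Time.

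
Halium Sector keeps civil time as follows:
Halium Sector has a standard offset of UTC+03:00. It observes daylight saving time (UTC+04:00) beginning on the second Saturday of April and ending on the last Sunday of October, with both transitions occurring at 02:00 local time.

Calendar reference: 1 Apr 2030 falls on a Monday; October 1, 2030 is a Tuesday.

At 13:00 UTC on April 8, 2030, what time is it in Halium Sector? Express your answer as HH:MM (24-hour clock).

16:00

1 April 2030 is a Monday, so the first Saturday is April 6 and the second is April 13.
1 October 2030 is a Tuesday, so Sundays fall on 6, 13, 20, 27; the last is October 27.
At the standard offset (UTC+03:00), 13:00 UTC + 3h = 16:00 Halium Sector standard time.
The standard-time date in Halium Sector, April 8, 2030, is outside the daylight-saving period (13 April – 27 October), so Halium Sector is on standard time, UTC+03:00.
13:00 UTC + 3h = 16:00 local.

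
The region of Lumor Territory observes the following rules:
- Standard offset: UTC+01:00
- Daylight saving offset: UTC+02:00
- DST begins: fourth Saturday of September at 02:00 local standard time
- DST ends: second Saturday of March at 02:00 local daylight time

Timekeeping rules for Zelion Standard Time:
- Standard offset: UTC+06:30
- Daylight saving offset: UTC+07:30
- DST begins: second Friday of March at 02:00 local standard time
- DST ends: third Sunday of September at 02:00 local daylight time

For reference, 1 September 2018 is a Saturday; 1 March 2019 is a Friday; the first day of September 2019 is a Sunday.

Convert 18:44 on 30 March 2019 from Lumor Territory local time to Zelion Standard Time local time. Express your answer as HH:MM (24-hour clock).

01:14

1 September 2018 is a Saturday, so the first Saturday is September 1 and the fourth is September 22.
1 March 2019 is a Friday, so the first Saturday is March 2 and the second is March 9.
30 March 2019 is outside the daylight-saving period (22 September 2018 – 9 March 2019), so Lumor Territory is on standard time, UTC+01:00.
18:44 Lumor Territory − 1h = 17:44 UTC.
1 March 2019 is a Friday, so the first Friday is March 1 and the second is March 8.
1 September 2019 is a Sunday, so the first Sunday is September 1 and the third is September 15.
At the standard offset (UTC+06:30), 17:44 UTC + 6h30m = 00:14 Zelion Standard Time standard time (rolling into the next day, 31 March 2019).
The standard-time date in Zelion Standard Time, 31 March 2019, falls between 8 March and 15 September, so daylight saving is in effect and Zelion Standard Time is at UTC+07:30.
17:44 UTC + 7h30m = 01:14 Zelion Standard Time (rolling into the next day, 31 March 2019).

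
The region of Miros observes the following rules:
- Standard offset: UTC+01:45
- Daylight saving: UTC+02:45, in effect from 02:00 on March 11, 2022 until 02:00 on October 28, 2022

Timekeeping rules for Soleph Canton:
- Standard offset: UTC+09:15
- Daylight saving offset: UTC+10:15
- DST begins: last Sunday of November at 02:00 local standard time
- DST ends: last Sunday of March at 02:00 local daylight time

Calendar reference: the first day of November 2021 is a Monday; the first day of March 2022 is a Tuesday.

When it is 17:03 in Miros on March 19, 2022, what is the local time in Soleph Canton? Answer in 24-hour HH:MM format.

March 19, 2022 falls between 11 March and 28 October, so daylight saving is in effect and Miros is at UTC+02:45.
17:03 Miros − 2h45m = 14:18 UTC.
1 November 2021 is a Monday, so Sundays fall on 7, 14, 21, 28; the last is November 28.
1 March 2022 is a Tuesday, so Sundays fall on 6, 13, 20, 27; the last is March 27.
At the standard offset (UTC+09:15), 14:18 UTC + 9h15m = 23:33 Soleph Canton standard time.
The standard-time date in Soleph Canton, March 19, 2022, lies within the daylight-saving period (28 November 2021 – 27 March 2022), so Soleph Canton is on daylight time, UTC+10:15.
14:18 UTC + 10h15m = 00:33 Soleph Canton (rolling into the next day, 20 March 2022).

00:33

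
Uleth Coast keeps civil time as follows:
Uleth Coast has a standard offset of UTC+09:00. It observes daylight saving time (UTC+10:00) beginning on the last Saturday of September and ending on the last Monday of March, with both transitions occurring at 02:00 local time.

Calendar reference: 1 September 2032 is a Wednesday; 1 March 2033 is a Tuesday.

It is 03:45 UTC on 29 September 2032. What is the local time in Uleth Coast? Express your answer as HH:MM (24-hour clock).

1 September 2032 is a Wednesday, so Saturdays fall on 4, 11, 18, 25; the last is September 25.
1 March 2033 is a Tuesday, so Mondays fall on 7, 14, 21, 28; the last is March 28.
At the standard offset (UTC+09:00), 03:45 UTC + 9h = 12:45 Uleth Coast standard time.
Daylight saving runs 25 September 2032 – 28 March 2033; the standard-time date in Uleth Coast, 29 September 2032, is inside that window, so Uleth Coast is at UTC+10:00.
03:45 UTC + 10h = 13:45 local.

13:45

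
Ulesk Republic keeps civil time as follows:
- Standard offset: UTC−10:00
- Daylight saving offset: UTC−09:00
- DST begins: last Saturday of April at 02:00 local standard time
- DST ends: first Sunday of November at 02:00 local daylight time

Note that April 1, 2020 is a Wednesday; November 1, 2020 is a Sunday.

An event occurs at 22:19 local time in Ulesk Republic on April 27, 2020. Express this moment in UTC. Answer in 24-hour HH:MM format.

1 April 2020 is a Wednesday, so Saturdays fall on 4, 11, 18, 25; the last is April 25.
1 November 2020 is a Sunday, so the first Sunday is November 1.
April 27, 2020 falls between 25 April and 1 November, so daylight saving is in effect and Ulesk Republic is at UTC−09:00.
22:19 local + 9h = 07:19 UTC (rolling into the next day, 28 April 2020).

07:19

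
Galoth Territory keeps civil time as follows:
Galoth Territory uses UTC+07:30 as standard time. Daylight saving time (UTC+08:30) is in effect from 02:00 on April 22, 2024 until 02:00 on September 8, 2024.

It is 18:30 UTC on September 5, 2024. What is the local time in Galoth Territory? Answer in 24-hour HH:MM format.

At the standard offset (UTC+07:30), 18:30 UTC + 7h30m = 02:00 Galoth Territory standard time (rolling into the next day, 6 September 2024).
The standard-time date in Galoth Territory, September 6, 2024, lies within the daylight-saving period (22 April – 8 September), so Galoth Territory is on daylight time, UTC+08:30.
18:30 UTC + 8h30m = 03:00 local (rolling into the next day, 6 September 2024).

03:00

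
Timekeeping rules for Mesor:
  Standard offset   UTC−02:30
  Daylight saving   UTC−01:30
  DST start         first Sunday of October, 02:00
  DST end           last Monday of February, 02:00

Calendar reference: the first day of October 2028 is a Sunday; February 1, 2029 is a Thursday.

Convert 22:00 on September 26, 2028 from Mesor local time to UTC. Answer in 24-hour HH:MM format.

1 October 2028 is a Sunday, so the first Sunday is October 1.
1 February 2029 is a Thursday, so Mondays fall on 5, 12, 19, 26; the last is February 26.
September 26, 2028 does not fall between 1 October 2028 and 26 February 2029, so daylight saving is not in effect and Mesor is at UTC−02:30.
22:00 local + 2h30m = 00:30 UTC (rolling into the next day, 27 September 2028).

00:30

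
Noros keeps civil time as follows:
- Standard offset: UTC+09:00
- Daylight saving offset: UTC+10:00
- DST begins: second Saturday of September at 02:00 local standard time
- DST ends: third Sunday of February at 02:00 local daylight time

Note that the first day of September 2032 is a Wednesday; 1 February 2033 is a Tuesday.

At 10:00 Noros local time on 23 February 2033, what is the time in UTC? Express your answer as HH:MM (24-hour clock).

01:00

1 September 2032 is a Wednesday, so the first Saturday is September 4 and the second is September 11.
1 February 2033 is a Tuesday, so the first Sunday is February 6 and the third is February 20.
23 February 2033 does not fall between 11 September 2032 and 20 February 2033, so daylight saving is not in effect and Noros is at UTC+09:00.
10:00 local − 9h = 01:00 UTC.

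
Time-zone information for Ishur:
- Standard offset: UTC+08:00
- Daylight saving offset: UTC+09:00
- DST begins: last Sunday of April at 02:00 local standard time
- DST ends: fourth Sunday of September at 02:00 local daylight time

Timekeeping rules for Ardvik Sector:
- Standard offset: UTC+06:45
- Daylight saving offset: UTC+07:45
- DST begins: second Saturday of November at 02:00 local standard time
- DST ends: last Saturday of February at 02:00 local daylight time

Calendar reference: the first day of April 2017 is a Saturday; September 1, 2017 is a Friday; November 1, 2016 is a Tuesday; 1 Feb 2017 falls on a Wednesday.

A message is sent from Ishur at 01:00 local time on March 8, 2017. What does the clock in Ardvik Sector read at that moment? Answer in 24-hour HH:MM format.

23:45

1 April 2017 is a Saturday, so Sundays fall on 2, 9, 16, 23, 30; the last is April 30.
1 September 2017 is a Friday, so the first Sunday is September 3 and the fourth is September 24.
Daylight saving runs 30 April – 24 September; March 8, 2017 is outside that window, so Ishur is on standard time at UTC+08:00.
01:00 Ishur − 8h = 17:00 UTC (rolling into the previous day, 7 March 2017).
1 November 2016 is a Tuesday, so the first Saturday is November 5 and the second is November 12.
1 February 2017 is a Wednesday, so Saturdays fall on 4, 11, 18, 25; the last is February 25.
At the standard offset (UTC+06:45), 17:00 UTC + 6h45m = 23:45 Ardvik Sector standard time.
Daylight saving runs 12 November 2016 – 25 February 2017; the standard-time date in Ardvik Sector, March 7, 2017, is outside that window, so Ardvik Sector is on standard time at UTC+06:45.
17:00 UTC + 6h45m = 23:45 Ardvik Sector.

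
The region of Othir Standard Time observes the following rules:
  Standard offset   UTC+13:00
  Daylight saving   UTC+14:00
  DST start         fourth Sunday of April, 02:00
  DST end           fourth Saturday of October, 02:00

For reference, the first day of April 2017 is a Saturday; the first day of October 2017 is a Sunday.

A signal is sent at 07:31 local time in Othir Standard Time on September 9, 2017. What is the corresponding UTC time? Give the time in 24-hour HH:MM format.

17:31

1 April 2017 is a Saturday, so the first Sunday is April 2 and the fourth is April 23.
1 October 2017 is a Sunday, so the first Saturday is October 7 and the fourth is October 28.
September 9, 2017 lies within the daylight-saving period (23 April – 28 October), so Othir Standard Time is on daylight time, UTC+14:00.
07:31 local − 14h = 17:31 UTC (rolling into the previous day, 8 September 2017).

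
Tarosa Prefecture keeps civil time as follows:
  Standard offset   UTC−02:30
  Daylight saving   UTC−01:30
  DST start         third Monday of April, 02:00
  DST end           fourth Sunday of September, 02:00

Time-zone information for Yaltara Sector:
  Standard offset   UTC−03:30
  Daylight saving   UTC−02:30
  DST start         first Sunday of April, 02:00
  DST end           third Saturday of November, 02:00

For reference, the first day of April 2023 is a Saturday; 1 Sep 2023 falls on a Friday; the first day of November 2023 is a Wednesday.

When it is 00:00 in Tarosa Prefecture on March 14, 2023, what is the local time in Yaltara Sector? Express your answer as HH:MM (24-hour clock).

23:00

1 April 2023 is a Saturday, so the first Monday is April 3 and the third is April 17.
1 September 2023 is a Friday, so the first Sunday is September 3 and the fourth is September 24.
March 14, 2023 is outside the daylight-saving period (17 April – 24 September), so Tarosa Prefecture is on standard time, UTC−02:30.
00:00 Tarosa Prefecture + 2h30m = 02:30 UTC.
1 April 2023 is a Saturday, so the first Sunday is April 2.
1 November 2023 is a Wednesday, so the first Saturday is November 4 and the third is November 18.
At the standard offset (UTC−03:30), 02:30 UTC − 3h30m = 23:00 Yaltara Sector standard time (rolling into the previous day, 13 March 2023).
The standard-time date in Yaltara Sector, March 13, 2023, does not fall between 2 April and 18 November, so daylight saving is not in effect and Yaltara Sector is at UTC−03:30.
02:30 UTC − 3h30m = 23:00 Yaltara Sector (rolling into the previous day, 13 March 2023).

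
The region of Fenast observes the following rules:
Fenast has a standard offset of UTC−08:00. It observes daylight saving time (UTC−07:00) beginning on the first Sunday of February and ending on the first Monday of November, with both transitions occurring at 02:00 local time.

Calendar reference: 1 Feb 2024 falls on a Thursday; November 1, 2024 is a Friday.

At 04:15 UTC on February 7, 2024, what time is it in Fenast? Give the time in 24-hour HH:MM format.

1 February 2024 is a Thursday, so the first Sunday is February 4.
1 November 2024 is a Friday, so the first Monday is November 4.
At the standard offset (UTC−08:00), 04:15 UTC − 8h = 20:15 Fenast standard time (rolling into the previous day, 6 February 2024).
The standard-time date in Fenast, February 6, 2024, falls between 4 February and 4 November, so daylight saving is in effect and Fenast is at UTC−07:00.
04:15 UTC − 7h = 21:15 local (rolling into the previous day, 6 February 2024).

21:15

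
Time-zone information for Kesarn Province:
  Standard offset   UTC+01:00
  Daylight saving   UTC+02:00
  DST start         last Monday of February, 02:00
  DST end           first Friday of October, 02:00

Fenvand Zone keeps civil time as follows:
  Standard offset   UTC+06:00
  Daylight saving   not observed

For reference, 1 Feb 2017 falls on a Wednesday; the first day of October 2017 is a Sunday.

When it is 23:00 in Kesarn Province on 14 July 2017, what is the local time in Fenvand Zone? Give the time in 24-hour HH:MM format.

1 February 2017 is a Wednesday, so Mondays fall on 6, 13, 20, 27; the last is February 27.
1 October 2017 is a Sunday, so the first Friday is October 6.
14 July 2017 falls between 27 February and 6 October, so daylight saving is in effect and Kesarn Province is at UTC+02:00.
23:00 Kesarn Province − 2h = 21:00 UTC.
Fenvand Zone has no daylight saving, so its offset is UTC+06:00 year-round.
21:00 UTC + 6h = 03:00 Fenvand Zone (rolling into the next day, 15 July 2017).

03:00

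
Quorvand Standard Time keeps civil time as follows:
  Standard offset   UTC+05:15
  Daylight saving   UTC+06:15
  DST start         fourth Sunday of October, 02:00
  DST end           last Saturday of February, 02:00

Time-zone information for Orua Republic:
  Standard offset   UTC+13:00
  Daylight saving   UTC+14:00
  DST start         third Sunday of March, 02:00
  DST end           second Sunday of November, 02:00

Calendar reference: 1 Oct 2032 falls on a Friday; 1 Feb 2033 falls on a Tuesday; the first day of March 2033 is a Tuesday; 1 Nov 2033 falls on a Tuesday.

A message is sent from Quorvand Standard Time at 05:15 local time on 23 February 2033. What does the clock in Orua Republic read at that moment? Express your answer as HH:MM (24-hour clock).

12:00

1 October 2032 is a Friday, so the first Sunday is October 3 and the fourth is October 24.
1 February 2033 is a Tuesday, so Saturdays fall on 5, 12, 19, 26; the last is February 26.
23 February 2033 lies within the daylight-saving period (24 October 2032 – 26 February 2033), so Quorvand Standard Time is on daylight time, UTC+06:15.
05:15 Quorvand Standard Time − 6h15m = 23:00 UTC (rolling into the previous day, 22 February 2033).
1 March 2033 is a Tuesday, so the first Sunday is March 6 and the third is March 20.
1 November 2033 is a Tuesday, so the first Sunday is November 6 and the second is November 13.
At the standard offset (UTC+13:00), 23:00 UTC + 13h = 12:00 Orua Republic standard time (rolling into the next day, 23 February 2033).
The standard-time date in Orua Republic, 23 February 2033, is outside the daylight-saving period (20 March – 13 November), so Orua Republic is on standard time, UTC+13:00.
23:00 UTC + 13h = 12:00 Orua Republic (rolling into the next day, 23 February 2033).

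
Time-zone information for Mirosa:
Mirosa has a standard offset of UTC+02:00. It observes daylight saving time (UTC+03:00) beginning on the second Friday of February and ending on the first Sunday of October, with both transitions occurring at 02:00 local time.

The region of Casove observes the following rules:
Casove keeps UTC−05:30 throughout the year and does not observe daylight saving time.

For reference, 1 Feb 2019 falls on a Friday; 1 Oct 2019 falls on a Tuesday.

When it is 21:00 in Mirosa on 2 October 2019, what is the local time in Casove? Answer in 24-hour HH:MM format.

1 February 2019 is a Friday, so the first Friday is February 1 and the second is February 8.
1 October 2019 is a Tuesday, so the first Sunday is October 6.
2 October 2019 falls between 8 February and 6 October, so daylight saving is in effect and Mirosa is at UTC+03:00.
21:00 Mirosa − 3h = 18:00 UTC.
Casove stays on UTC−05:30 all year.
18:00 UTC − 5h30m = 12:30 Casove.

12:30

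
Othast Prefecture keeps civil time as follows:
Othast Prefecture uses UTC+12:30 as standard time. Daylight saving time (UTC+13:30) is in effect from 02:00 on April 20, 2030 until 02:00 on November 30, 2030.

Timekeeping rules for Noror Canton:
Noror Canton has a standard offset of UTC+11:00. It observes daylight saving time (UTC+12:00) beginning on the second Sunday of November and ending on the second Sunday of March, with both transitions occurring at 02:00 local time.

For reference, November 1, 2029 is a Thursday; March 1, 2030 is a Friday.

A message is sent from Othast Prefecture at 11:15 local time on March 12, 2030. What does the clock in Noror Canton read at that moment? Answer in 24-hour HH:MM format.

09:45

Daylight saving runs 20 April – 30 November; March 12, 2030 is outside that window, so Othast Prefecture is on standard time at UTC+12:30.
11:15 Othast Prefecture − 12h30m = 22:45 UTC (rolling into the previous day, 11 March 2030).
1 November 2029 is a Thursday, so the first Sunday is November 4 and the second is November 11.
1 March 2030 is a Friday, so the first Sunday is March 3 and the second is March 10.
At the standard offset (UTC+11:00), 22:45 UTC + 11h = 09:45 Noror Canton standard time (rolling into the next day, 12 March 2030).
The standard-time date in Noror Canton, March 12, 2030, is outside the daylight-saving period (11 November 2029 – 10 March 2030), so Noror Canton is on standard time, UTC+11:00.
22:45 UTC + 11h = 09:45 Noror Canton (rolling into the next day, 12 March 2030).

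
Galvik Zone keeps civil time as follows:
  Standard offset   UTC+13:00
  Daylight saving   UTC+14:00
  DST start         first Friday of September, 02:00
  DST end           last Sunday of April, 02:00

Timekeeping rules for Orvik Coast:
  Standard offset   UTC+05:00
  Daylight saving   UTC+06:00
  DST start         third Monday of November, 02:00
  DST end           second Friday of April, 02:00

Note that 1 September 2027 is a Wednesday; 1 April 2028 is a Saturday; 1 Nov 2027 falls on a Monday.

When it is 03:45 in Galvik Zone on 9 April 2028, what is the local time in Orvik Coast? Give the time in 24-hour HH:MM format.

1 September 2027 is a Wednesday, so the first Friday is September 3.
1 April 2028 is a Saturday, so Sundays fall on 2, 9, 16, 23, 30; the last is April 30.
9 April 2028 lies within the daylight-saving period (3 September 2027 – 30 April 2028), so Galvik Zone is on daylight time, UTC+14:00.
03:45 Galvik Zone − 14h = 13:45 UTC (rolling into the previous day, 8 April 2028).
1 November 2027 is a Monday, so the first Monday is November 1 and the third is November 15.
1 April 2028 is a Saturday, so the first Friday is April 7 and the second is April 14.
At the standard offset (UTC+05:00), 13:45 UTC + 5h = 18:45 Orvik Coast standard time.
The standard-time date in Orvik Coast, 8 April 2028, falls between 15 November 2027 and 14 April 2028, so daylight saving is in effect and Orvik Coast is at UTC+06:00.
13:45 UTC + 6h = 19:45 Orvik Coast.

19:45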